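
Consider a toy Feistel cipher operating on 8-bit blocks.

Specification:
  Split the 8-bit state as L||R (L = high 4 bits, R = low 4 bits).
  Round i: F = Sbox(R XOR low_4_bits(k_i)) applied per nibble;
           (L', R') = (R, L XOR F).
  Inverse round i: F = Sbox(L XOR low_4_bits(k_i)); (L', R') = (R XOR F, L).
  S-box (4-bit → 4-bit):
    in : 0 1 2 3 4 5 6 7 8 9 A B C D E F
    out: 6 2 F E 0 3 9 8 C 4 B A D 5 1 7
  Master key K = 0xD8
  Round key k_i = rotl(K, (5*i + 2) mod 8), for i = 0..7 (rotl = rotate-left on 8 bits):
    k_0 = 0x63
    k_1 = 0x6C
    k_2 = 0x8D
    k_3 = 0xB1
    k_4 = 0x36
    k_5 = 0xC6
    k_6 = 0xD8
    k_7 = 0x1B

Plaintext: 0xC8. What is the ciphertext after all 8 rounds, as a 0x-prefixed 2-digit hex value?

s_0 = plaintext = 0xC8
s_1 = Round(s_0, k_0) = 0x86
s_2 = Round(s_1, k_1) = 0x63
s_3 = Round(s_2, k_2) = 0x37
s_4 = Round(s_3, k_3) = 0x7A
s_5 = Round(s_4, k_4) = 0xAA
s_6 = Round(s_5, k_5) = 0xA7
s_7 = Round(s_6, k_6) = 0x7D
s_8 = Round(s_7, k_7) = 0xDE

0xDE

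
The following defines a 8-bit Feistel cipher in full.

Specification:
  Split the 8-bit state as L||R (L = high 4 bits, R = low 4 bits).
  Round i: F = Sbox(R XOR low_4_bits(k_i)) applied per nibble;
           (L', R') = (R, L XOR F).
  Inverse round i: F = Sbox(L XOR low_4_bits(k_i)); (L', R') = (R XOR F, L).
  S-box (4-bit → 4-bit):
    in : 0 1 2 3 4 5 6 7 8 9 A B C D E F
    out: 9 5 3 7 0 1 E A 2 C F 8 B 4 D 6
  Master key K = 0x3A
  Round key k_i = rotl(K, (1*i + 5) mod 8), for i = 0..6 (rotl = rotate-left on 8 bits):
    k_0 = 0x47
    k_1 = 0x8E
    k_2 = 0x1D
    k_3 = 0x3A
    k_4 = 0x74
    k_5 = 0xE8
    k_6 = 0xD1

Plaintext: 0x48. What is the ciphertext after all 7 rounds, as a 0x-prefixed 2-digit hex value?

0xE7

s_0 = plaintext = 0x48
s_1 = Round(s_0, k_0) = 0x82
s_2 = Round(s_1, k_1) = 0x23
s_3 = Round(s_2, k_2) = 0x3F
s_4 = Round(s_3, k_3) = 0xF2
s_5 = Round(s_4, k_4) = 0x21
s_6 = Round(s_5, k_5) = 0x1E
s_7 = Round(s_6, k_6) = 0xE7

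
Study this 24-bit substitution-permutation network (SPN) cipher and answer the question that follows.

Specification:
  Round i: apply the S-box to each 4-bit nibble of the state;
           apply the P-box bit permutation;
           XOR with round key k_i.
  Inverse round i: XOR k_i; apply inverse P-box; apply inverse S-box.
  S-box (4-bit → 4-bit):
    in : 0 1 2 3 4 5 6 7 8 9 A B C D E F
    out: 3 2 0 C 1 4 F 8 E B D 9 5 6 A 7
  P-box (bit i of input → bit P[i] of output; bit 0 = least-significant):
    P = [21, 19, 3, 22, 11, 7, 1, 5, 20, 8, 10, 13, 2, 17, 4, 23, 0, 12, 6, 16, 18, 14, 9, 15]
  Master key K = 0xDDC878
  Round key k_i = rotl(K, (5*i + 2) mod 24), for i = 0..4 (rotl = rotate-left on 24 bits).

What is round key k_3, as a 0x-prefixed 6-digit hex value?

0xF1BB90

K = 0xDDC878
k_0 = rotl(K, (5*0+2) mod 24) = rotl(K, 2) = 0x7721E3
k_1 = rotl(K, (5*1+2) mod 24) = rotl(K, 7) = 0xE43C6E
k_2 = rotl(K, (5*2+2) mod 24) = rotl(K, 12) = 0x878DDC
k_3 = rotl(K, (5*3+2) mod 24) = rotl(K, 17) = 0xF1BB90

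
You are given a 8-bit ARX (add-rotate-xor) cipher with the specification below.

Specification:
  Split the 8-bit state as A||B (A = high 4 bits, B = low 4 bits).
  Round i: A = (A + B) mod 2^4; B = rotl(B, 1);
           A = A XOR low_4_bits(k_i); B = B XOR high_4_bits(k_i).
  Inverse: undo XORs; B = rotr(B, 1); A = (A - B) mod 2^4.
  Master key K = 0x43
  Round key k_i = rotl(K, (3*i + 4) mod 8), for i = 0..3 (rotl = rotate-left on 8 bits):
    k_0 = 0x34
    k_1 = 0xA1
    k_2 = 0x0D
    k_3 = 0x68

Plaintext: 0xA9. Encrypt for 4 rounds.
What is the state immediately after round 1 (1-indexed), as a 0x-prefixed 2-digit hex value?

0x70

s_0 = plaintext = 0xA9
s_1 = Round(s_0, k_0) = 0x70
s_2 = Round(s_1, k_1) = 0x6A
s_3 = Round(s_2, k_2) = 0xD5
s_4 = Round(s_3, k_3) = 0xAC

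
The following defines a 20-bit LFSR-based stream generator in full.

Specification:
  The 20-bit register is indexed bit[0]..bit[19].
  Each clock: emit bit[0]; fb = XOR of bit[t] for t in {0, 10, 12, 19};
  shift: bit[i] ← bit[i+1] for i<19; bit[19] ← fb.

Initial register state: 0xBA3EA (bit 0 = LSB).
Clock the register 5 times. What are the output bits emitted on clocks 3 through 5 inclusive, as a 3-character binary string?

010

reg_0 = 0xBA3EA
clock 1: out=0, reg = 0xDD1F5
clock 2: out=1, reg = 0xEE8FA
clock 3: out=0, reg = 0xF747D
clock 4: out=1, reg = 0x7BA3E
clock 5: out=0, reg = 0xBDD1F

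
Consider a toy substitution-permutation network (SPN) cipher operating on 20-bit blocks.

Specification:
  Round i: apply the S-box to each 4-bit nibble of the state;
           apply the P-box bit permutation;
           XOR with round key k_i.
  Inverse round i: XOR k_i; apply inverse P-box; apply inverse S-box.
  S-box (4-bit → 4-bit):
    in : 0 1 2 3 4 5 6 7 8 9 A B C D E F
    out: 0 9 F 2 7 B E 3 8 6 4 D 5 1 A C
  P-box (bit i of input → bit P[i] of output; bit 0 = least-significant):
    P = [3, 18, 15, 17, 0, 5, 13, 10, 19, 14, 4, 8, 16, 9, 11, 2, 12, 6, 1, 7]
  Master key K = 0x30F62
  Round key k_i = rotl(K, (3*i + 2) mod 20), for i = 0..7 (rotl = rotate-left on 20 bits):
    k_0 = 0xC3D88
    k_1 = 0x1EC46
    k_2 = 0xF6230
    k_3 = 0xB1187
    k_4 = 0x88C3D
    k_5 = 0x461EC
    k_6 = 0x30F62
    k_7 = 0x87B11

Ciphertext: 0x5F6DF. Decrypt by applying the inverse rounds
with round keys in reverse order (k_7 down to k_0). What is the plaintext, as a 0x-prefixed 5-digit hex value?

s_0 = ciphertext = 0x5F6DF
s_1 = InvRound(s_0, k_7) = 0x6B184
s_2 = InvRound(s_1, k_6) = 0x22069
s_3 = InvRound(s_2, k_5) = 0x88EDE
s_4 = InvRound(s_3, k_4) = 0x63070
s_5 = InvRound(s_4, k_3) = 0x61B43
s_6 = InvRound(s_5, k_2) = 0x4C240
s_7 = InvRound(s_6, k_1) = 0xA20F3
s_8 = InvRound(s_7, k_0) = 0x4AF55

0x4AF55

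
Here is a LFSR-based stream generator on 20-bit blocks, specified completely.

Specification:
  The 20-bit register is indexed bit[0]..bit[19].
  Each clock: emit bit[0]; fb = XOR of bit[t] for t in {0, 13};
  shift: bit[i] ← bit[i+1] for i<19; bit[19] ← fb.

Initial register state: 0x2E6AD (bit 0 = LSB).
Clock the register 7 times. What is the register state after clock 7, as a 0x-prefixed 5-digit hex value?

reg_0 = 0x2E6AD
clock 1: out=1, reg = 0x17356
clock 2: out=0, reg = 0x8B9AB
clock 3: out=1, reg = 0x45CD5
clock 4: out=1, reg = 0xA2E6A
clock 5: out=0, reg = 0xD1735
clock 6: out=1, reg = 0xE8B9A
clock 7: out=0, reg = 0x745CD

0x745CD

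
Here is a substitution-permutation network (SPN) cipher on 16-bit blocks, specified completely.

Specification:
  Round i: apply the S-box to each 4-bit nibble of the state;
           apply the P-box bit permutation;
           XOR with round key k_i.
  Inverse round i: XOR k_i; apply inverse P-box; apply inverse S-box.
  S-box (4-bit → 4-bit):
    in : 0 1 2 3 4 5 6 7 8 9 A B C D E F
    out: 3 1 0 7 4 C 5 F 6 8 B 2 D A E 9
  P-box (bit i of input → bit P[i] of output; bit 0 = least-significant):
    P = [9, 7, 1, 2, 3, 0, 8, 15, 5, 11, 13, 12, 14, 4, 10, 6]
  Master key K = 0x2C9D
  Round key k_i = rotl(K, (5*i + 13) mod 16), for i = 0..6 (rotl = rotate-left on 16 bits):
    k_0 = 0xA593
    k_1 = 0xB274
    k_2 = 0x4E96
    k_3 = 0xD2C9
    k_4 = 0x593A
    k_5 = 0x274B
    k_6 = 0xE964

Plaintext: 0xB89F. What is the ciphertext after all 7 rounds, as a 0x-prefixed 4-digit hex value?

s_0 = plaintext = 0xB89F
s_1 = Round(s_0, k_0) = 0x0F87
s_2 = Round(s_1, k_1) = 0xE1C3
s_3 = Round(s_2, k_2) = 0xC96C
s_4 = Round(s_3, k_3) = 0x8587
s_5 = Round(s_4, k_4) = 0x6EAD
s_6 = Round(s_5, k_5) = 0xDBC6
s_7 = Round(s_6, k_6) = 0x623E

0x623E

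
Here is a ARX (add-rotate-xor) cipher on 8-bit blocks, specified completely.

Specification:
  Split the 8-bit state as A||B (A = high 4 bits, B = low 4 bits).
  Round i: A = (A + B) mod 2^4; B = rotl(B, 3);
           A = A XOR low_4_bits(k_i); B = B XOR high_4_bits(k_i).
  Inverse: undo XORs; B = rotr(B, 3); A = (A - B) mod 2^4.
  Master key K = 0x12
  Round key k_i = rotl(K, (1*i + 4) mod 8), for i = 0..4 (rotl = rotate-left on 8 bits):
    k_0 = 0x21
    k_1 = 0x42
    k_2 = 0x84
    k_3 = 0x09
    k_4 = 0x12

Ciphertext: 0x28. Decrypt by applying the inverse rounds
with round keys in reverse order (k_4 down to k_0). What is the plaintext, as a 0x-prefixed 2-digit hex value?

s_0 = ciphertext = 0x28
s_1 = InvRound(s_0, k_4) = 0xD3
s_2 = InvRound(s_1, k_3) = 0xE6
s_3 = InvRound(s_2, k_2) = 0xDD
s_4 = InvRound(s_3, k_1) = 0xC3
s_5 = InvRound(s_4, k_0) = 0xB2

0xB2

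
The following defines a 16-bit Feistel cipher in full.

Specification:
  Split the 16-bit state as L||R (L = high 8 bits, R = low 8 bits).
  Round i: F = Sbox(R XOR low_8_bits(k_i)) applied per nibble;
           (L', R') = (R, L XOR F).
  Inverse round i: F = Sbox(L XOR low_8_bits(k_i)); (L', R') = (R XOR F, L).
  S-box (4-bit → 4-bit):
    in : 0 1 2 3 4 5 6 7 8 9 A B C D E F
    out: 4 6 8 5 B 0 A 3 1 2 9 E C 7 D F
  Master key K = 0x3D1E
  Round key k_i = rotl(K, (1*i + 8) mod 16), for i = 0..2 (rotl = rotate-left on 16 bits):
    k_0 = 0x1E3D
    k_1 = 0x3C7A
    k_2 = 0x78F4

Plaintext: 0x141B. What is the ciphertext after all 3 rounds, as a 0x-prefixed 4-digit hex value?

s_0 = plaintext = 0x141B
s_1 = Round(s_0, k_0) = 0x1B9E
s_2 = Round(s_1, k_1) = 0x9EC0
s_3 = Round(s_2, k_2) = 0xC0C5

0xC0C5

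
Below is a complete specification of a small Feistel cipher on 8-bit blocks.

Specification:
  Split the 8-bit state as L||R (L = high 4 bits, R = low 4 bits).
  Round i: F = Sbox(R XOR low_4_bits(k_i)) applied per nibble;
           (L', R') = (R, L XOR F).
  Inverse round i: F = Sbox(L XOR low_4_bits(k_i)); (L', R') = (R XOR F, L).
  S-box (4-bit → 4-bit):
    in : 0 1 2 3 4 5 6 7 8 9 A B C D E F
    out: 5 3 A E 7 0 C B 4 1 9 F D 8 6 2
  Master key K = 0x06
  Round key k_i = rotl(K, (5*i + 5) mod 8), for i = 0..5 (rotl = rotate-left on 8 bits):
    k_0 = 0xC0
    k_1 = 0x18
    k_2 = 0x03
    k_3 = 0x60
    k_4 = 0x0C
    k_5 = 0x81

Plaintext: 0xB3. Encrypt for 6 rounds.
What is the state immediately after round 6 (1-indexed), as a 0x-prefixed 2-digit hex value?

s_0 = plaintext = 0xB3
s_1 = Round(s_0, k_0) = 0x35
s_2 = Round(s_1, k_1) = 0x5B
s_3 = Round(s_2, k_2) = 0xB1
s_4 = Round(s_3, k_3) = 0x18
s_5 = Round(s_4, k_4) = 0x86
s_6 = Round(s_5, k_5) = 0x63

0x63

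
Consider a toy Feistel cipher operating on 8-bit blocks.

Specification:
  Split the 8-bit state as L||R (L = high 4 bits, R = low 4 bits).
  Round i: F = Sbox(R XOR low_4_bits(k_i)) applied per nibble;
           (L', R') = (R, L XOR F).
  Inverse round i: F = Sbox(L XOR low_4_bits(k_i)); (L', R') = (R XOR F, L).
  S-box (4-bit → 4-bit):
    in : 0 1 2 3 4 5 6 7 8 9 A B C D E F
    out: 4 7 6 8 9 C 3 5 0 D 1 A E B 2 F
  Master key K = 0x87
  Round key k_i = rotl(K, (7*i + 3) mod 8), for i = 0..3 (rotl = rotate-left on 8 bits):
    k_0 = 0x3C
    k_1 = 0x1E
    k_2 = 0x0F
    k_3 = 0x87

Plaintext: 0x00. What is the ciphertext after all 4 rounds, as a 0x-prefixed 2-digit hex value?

s_0 = plaintext = 0x00
s_1 = Round(s_0, k_0) = 0x0E
s_2 = Round(s_1, k_1) = 0xE4
s_3 = Round(s_2, k_2) = 0x44
s_4 = Round(s_3, k_3) = 0x4C

0x4C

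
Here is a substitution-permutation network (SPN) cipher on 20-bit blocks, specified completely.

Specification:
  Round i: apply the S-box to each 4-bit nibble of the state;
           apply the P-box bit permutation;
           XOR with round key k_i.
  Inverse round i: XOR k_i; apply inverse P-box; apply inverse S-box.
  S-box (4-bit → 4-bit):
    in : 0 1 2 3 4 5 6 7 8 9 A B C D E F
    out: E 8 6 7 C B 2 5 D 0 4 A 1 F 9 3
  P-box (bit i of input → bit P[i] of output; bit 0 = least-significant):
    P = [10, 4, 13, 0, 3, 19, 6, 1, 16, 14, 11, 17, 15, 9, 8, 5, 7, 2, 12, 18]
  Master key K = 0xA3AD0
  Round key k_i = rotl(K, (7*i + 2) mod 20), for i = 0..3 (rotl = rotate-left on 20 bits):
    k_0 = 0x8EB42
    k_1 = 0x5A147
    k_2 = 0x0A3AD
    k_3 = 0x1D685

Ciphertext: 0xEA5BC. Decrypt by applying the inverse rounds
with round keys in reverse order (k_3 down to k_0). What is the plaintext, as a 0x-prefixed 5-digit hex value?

s_0 = ciphertext = 0xEA5BC
s_1 = InvRound(s_0, k_3) = 0x405F0
s_2 = InvRound(s_1, k_2) = 0xBF97D
s_3 = InvRound(s_2, k_1) = 0x41056
s_4 = InvRound(s_3, k_0) = 0x03262

0x03262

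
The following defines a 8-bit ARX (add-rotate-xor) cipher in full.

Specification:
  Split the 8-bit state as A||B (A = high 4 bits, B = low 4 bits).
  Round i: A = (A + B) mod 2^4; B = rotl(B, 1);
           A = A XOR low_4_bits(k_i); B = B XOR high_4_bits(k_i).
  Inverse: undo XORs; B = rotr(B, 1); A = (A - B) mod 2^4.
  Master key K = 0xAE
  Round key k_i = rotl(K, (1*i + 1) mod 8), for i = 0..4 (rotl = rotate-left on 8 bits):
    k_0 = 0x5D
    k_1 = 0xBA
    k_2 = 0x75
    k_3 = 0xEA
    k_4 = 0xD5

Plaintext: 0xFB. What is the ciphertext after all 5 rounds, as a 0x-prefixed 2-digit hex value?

0x12

s_0 = plaintext = 0xFB
s_1 = Round(s_0, k_0) = 0x72
s_2 = Round(s_1, k_1) = 0x3F
s_3 = Round(s_2, k_2) = 0x78
s_4 = Round(s_3, k_3) = 0x5F
s_5 = Round(s_4, k_4) = 0x12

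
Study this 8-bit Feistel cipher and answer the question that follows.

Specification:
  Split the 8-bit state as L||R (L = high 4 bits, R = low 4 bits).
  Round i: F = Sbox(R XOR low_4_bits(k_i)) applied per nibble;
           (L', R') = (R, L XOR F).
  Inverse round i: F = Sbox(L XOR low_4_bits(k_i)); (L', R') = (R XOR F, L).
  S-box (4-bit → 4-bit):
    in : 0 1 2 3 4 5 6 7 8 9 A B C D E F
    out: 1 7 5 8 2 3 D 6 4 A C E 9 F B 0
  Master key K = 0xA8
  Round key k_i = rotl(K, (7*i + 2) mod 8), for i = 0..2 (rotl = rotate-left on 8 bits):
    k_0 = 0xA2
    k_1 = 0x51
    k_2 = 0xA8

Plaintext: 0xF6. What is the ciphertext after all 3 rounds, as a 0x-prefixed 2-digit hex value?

0xFB

s_0 = plaintext = 0xF6
s_1 = Round(s_0, k_0) = 0x6D
s_2 = Round(s_1, k_1) = 0xDF
s_3 = Round(s_2, k_2) = 0xFB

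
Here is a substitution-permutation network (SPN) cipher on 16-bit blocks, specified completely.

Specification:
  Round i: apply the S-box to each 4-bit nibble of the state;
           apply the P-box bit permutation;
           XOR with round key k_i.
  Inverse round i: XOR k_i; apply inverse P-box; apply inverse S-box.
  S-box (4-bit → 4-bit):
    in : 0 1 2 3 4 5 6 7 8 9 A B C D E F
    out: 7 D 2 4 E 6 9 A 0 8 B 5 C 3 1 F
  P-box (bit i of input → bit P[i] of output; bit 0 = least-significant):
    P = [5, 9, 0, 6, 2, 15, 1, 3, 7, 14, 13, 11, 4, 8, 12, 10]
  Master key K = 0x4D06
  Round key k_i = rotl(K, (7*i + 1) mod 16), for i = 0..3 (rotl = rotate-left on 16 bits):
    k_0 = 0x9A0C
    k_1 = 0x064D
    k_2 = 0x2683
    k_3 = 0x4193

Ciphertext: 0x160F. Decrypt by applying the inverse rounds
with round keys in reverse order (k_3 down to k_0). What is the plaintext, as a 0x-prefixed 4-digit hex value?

s_0 = ciphertext = 0x160F
s_1 = InvRound(s_0, k_3) = 0xFD62
s_2 = InvRound(s_1, k_2) = 0x5A2F
s_3 = InvRound(s_2, k_1) = 0xC736
s_4 = InvRound(s_3, k_0) = 0xF7CE

0xF7CE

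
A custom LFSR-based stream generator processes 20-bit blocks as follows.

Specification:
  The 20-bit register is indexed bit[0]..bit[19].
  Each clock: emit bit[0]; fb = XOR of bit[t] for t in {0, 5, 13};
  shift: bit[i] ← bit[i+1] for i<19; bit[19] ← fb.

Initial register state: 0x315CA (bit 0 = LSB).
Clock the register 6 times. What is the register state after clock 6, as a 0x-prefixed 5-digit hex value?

0xF0C57

reg_0 = 0x315CA
clock 1: out=0, reg = 0x18AE5
clock 2: out=1, reg = 0x0C572
clock 3: out=0, reg = 0x862B9
clock 4: out=1, reg = 0xC315C
clock 5: out=0, reg = 0xE18AE
clock 6: out=0, reg = 0xF0C57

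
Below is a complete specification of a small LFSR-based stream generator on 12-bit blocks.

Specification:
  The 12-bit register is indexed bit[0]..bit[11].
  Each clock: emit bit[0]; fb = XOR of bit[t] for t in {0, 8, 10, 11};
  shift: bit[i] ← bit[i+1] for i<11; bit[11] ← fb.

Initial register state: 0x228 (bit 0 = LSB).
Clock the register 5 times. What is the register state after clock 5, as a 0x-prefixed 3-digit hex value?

0x711

reg_0 = 0x228
clock 1: out=0, reg = 0x114
clock 2: out=0, reg = 0x88A
clock 3: out=0, reg = 0xC45
clock 4: out=1, reg = 0xE22
clock 5: out=0, reg = 0x711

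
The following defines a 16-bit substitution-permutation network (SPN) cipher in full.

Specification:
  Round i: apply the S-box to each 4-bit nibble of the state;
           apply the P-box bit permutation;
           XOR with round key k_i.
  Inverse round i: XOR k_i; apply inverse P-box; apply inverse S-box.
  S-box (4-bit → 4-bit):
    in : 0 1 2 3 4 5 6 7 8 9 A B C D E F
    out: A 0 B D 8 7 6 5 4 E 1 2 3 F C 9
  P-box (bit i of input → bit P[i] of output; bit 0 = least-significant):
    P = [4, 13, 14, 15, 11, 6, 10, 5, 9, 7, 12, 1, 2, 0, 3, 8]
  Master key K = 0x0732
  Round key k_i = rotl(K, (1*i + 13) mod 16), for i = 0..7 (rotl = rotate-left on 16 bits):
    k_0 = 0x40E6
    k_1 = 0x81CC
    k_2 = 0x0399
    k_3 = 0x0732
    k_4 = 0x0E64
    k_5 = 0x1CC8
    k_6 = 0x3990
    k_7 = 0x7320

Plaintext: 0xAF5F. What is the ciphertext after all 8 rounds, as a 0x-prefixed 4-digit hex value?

0xD477

s_0 = plaintext = 0xAF5F
s_1 = Round(s_0, k_0) = 0xCEB0
s_2 = Round(s_1, k_1) = 0x318B
s_3 = Round(s_2, k_2) = 0x2695
s_4 = Round(s_3, k_3) = 0x72C7
s_5 = Round(s_4, k_4) = 0x44BA
s_6 = Round(s_5, k_5) = 0x1D9A
s_7 = Round(s_6, k_6) = 0x2F62
s_8 = Round(s_7, k_7) = 0xD477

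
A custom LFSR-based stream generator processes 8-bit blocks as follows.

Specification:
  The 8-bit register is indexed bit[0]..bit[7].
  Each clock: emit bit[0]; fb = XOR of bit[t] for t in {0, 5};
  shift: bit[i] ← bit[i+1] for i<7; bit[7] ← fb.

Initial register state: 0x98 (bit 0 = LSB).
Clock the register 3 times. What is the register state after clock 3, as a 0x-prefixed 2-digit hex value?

reg_0 = 0x98
clock 1: out=0, reg = 0x4C
clock 2: out=0, reg = 0x26
clock 3: out=0, reg = 0x93

0x93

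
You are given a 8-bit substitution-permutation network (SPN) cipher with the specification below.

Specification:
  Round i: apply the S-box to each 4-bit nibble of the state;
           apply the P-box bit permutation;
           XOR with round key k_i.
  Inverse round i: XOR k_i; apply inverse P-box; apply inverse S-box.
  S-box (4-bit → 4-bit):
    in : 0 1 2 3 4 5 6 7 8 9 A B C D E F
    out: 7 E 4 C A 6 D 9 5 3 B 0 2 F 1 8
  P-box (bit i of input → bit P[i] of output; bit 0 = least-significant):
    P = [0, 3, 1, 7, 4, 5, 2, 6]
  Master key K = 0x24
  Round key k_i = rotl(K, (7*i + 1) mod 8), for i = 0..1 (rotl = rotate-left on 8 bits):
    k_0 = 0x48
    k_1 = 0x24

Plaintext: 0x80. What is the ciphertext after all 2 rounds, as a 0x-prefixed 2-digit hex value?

s_0 = plaintext = 0x80
s_1 = Round(s_0, k_0) = 0x57
s_2 = Round(s_1, k_1) = 0x81

0x81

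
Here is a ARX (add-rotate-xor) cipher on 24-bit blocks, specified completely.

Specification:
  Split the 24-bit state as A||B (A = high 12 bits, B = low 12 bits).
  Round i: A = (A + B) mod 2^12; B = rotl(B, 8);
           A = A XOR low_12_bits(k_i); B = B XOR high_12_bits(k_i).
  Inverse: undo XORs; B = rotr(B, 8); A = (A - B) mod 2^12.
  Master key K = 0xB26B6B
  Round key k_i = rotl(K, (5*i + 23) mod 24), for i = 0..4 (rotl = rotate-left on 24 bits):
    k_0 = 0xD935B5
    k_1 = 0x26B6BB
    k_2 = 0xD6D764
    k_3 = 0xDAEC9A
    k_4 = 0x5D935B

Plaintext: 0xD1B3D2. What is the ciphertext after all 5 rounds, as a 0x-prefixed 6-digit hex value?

s_0 = plaintext = 0xD1B3D2
s_1 = Round(s_0, k_0) = 0x558FAE
s_2 = Round(s_1, k_1) = 0x3BDC91
s_3 = Round(s_2, k_2) = 0x72ACA4
s_4 = Round(s_3, k_3) = 0xF54964
s_5 = Round(s_4, k_4) = 0xBE314F

0xBE314F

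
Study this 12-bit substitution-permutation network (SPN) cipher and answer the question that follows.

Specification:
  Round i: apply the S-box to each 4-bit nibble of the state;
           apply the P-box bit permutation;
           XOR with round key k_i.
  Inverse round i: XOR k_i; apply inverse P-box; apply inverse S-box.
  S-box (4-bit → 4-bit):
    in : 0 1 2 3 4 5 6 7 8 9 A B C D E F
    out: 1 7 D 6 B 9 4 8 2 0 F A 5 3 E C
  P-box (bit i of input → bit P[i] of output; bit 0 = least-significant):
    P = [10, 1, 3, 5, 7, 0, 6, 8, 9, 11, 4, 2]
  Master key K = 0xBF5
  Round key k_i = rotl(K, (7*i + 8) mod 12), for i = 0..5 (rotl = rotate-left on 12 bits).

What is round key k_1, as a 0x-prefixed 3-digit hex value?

0xFAD

K = 0xBF5
k_0 = rotl(K, (7*0+8) mod 12) = rotl(K, 8) = 0x5BF
k_1 = rotl(K, (7*1+8) mod 12) = rotl(K, 3) = 0xFAD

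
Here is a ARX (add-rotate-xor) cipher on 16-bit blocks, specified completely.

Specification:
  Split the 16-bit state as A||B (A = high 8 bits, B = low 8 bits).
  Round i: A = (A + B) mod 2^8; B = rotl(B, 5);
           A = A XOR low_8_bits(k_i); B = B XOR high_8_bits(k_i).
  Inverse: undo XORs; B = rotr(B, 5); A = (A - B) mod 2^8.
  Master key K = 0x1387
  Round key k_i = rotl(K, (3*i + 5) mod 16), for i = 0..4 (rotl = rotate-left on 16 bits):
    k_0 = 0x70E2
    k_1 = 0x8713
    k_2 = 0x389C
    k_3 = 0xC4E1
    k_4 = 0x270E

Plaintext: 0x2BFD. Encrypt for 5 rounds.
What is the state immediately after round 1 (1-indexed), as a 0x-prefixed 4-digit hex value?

s_0 = plaintext = 0x2BFD
s_1 = Round(s_0, k_0) = 0xCACF
s_2 = Round(s_1, k_1) = 0x8A7E
s_3 = Round(s_2, k_2) = 0x94F7
s_4 = Round(s_3, k_3) = 0x6A3A
s_5 = Round(s_4, k_4) = 0xAA60

0xCACF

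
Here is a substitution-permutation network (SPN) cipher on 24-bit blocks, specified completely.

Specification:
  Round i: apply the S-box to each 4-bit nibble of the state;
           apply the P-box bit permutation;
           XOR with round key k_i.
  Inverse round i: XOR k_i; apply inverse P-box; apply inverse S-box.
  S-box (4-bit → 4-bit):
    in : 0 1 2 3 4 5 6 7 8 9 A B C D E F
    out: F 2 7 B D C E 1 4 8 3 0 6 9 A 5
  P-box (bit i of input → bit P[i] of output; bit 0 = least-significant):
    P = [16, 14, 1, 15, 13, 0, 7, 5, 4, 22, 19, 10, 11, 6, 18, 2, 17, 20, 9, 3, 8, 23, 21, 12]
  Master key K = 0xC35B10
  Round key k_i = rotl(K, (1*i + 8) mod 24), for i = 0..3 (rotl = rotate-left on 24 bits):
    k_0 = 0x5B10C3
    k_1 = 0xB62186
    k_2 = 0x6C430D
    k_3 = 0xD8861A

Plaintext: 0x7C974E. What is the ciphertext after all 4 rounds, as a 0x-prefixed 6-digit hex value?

s_0 = plaintext = 0x7C974E
s_1 = Round(s_0, k_0) = 0x4BF377
s_2 = Round(s_1, k_1) = 0xD31C96
s_3 = Round(s_2, k_2) = 0x369267
s_4 = Round(s_3, k_3) = 0x0195A7

0x0195A7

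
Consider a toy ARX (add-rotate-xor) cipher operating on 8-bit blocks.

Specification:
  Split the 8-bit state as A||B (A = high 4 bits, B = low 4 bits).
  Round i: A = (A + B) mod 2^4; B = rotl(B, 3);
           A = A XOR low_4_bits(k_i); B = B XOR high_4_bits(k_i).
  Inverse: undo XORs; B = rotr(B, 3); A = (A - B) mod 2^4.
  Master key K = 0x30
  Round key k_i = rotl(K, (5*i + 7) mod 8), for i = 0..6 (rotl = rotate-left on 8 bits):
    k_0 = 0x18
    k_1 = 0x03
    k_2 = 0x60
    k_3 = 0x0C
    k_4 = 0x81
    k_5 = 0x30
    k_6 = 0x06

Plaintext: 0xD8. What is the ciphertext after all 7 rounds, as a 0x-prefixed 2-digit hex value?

s_0 = plaintext = 0xD8
s_1 = Round(s_0, k_0) = 0xD5
s_2 = Round(s_1, k_1) = 0x1A
s_3 = Round(s_2, k_2) = 0xB3
s_4 = Round(s_3, k_3) = 0x29
s_5 = Round(s_4, k_4) = 0xA4
s_6 = Round(s_5, k_5) = 0xE1
s_7 = Round(s_6, k_6) = 0x98

0x98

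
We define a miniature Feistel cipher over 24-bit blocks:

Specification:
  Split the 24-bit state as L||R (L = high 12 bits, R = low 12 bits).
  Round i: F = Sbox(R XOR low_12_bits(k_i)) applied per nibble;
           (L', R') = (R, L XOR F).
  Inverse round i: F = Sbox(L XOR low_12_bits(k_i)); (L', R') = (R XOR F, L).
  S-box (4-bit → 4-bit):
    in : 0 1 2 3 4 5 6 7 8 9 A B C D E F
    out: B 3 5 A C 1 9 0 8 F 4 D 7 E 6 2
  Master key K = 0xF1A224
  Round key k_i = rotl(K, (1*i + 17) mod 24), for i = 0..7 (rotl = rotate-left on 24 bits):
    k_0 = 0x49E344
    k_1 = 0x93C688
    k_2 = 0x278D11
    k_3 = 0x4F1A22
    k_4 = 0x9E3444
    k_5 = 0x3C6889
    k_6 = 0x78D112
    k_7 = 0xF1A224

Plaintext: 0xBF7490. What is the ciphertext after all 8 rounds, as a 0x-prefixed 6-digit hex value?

s_0 = plaintext = 0xBF7490
s_1 = Round(s_0, k_0) = 0x490B1B
s_2 = Round(s_1, k_1) = 0xB1BA6A
s_3 = Round(s_2, k_2) = 0xA6AB16
s_4 = Round(s_3, k_3) = 0xB169C6
s_5 = Round(s_4, k_4) = 0x9C6593
s_6 = Round(s_5, k_5) = 0x5937F2
s_7 = Round(s_6, k_6) = 0x7F2CF8
s_8 = Round(s_7, k_7) = 0xCF8115

0xCF8115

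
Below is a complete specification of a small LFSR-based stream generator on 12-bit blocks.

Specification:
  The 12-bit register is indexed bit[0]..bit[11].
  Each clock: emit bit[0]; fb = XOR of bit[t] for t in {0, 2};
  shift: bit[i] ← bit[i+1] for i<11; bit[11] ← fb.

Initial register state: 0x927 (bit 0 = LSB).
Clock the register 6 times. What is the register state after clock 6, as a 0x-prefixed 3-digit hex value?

reg_0 = 0x927
clock 1: out=1, reg = 0x493
clock 2: out=1, reg = 0xA49
clock 3: out=1, reg = 0xD24
clock 4: out=0, reg = 0xE92
clock 5: out=0, reg = 0x749
clock 6: out=1, reg = 0xBA4

0xBA4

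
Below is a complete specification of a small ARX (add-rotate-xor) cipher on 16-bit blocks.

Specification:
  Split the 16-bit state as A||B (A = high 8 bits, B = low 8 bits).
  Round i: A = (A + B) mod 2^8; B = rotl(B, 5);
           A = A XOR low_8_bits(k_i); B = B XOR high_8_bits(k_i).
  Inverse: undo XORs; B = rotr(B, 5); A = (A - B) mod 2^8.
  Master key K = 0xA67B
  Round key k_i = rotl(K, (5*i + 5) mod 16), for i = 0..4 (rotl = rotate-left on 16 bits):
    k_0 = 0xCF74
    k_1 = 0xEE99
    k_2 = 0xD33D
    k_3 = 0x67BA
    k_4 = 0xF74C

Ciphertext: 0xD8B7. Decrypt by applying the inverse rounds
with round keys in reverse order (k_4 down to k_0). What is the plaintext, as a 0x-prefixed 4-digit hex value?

0x2F34

s_0 = ciphertext = 0xD8B7
s_1 = InvRound(s_0, k_4) = 0x9202
s_2 = InvRound(s_1, k_3) = 0xFD2B
s_3 = InvRound(s_2, k_2) = 0xF9C7
s_4 = InvRound(s_3, k_1) = 0x1749
s_5 = InvRound(s_4, k_0) = 0x2F34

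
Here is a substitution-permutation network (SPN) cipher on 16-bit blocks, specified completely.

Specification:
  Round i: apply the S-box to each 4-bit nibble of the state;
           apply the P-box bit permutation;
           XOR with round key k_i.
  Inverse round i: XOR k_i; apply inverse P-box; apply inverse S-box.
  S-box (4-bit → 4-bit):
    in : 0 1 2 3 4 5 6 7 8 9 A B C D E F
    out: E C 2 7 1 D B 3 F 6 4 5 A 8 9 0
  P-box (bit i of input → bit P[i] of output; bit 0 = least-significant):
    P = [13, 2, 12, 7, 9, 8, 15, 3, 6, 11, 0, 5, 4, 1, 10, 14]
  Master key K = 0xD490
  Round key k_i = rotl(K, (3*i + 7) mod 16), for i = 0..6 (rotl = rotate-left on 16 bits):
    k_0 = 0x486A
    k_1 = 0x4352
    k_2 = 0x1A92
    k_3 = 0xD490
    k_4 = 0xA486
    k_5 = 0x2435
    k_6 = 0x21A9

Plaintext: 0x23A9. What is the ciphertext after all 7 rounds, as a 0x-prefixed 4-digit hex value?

0x36BE

s_0 = plaintext = 0x23A9
s_1 = Round(s_0, k_0) = 0xD02D
s_2 = Round(s_1, k_1) = 0x0AF3
s_3 = Round(s_2, k_2) = 0x6E95
s_4 = Round(s_3, k_3) = 0x2562
s_5 = Round(s_4, k_4) = 0xA7E9
s_6 = Round(s_5, k_5) = 0x3A79
s_7 = Round(s_6, k_6) = 0x36BE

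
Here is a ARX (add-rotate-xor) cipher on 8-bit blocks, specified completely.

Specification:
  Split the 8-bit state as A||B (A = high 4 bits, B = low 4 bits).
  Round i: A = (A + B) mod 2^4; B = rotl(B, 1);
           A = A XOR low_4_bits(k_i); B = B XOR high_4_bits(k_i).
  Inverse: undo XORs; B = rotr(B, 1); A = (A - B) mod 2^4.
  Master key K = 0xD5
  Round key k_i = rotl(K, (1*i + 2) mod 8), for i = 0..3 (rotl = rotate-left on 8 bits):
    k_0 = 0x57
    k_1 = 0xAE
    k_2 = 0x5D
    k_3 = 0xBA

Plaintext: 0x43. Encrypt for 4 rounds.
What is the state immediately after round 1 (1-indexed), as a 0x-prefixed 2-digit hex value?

s_0 = plaintext = 0x43
s_1 = Round(s_0, k_0) = 0x03
s_2 = Round(s_1, k_1) = 0xDC
s_3 = Round(s_2, k_2) = 0x4C
s_4 = Round(s_3, k_3) = 0xA2

0x03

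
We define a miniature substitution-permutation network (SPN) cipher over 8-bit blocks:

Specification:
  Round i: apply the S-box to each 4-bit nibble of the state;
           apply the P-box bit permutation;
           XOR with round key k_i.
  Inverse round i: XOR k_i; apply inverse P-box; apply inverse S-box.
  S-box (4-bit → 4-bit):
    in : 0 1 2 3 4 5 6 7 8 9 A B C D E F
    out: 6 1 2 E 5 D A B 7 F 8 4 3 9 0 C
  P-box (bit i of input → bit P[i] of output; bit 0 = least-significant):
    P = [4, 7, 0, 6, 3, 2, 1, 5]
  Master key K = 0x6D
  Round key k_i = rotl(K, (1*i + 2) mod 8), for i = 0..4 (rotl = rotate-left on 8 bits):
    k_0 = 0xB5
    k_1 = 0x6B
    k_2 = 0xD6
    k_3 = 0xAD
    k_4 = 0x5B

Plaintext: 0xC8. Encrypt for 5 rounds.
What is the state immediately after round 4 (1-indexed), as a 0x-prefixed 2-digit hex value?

0x9E

s_0 = plaintext = 0xC8
s_1 = Round(s_0, k_0) = 0x28
s_2 = Round(s_1, k_1) = 0xFE
s_3 = Round(s_2, k_2) = 0xF4
s_4 = Round(s_3, k_3) = 0x9E
s_5 = Round(s_4, k_4) = 0x75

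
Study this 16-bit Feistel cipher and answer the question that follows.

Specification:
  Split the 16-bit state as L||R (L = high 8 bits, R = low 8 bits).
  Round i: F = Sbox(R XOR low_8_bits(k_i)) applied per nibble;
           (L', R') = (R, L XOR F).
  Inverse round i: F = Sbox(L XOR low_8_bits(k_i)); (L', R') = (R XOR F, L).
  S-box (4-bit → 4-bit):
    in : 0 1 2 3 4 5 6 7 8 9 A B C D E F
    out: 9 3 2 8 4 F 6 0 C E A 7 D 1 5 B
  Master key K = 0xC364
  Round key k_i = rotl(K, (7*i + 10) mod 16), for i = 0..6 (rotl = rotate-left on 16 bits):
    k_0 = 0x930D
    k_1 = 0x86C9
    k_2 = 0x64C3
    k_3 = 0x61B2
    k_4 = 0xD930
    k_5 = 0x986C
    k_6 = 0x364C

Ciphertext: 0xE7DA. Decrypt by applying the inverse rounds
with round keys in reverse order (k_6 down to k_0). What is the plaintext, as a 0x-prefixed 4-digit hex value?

s_0 = ciphertext = 0xE7DA
s_1 = InvRound(s_0, k_6) = 0x7DE7
s_2 = InvRound(s_1, k_5) = 0xD47D
s_3 = InvRound(s_2, k_4) = 0x29D4
s_4 = InvRound(s_3, k_3) = 0x3329
s_5 = InvRound(s_4, k_2) = 0x9033
s_6 = InvRound(s_5, k_1) = 0xCD90
s_7 = InvRound(s_6, k_0) = 0x49CD

0x49CD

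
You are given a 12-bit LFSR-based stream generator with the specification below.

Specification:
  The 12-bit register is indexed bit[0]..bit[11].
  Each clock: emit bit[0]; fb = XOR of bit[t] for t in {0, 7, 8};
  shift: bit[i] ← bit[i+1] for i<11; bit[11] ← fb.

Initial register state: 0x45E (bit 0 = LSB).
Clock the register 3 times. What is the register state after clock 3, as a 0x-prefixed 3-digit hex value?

0x48B

reg_0 = 0x45E
clock 1: out=0, reg = 0x22F
clock 2: out=1, reg = 0x917
clock 3: out=1, reg = 0x48B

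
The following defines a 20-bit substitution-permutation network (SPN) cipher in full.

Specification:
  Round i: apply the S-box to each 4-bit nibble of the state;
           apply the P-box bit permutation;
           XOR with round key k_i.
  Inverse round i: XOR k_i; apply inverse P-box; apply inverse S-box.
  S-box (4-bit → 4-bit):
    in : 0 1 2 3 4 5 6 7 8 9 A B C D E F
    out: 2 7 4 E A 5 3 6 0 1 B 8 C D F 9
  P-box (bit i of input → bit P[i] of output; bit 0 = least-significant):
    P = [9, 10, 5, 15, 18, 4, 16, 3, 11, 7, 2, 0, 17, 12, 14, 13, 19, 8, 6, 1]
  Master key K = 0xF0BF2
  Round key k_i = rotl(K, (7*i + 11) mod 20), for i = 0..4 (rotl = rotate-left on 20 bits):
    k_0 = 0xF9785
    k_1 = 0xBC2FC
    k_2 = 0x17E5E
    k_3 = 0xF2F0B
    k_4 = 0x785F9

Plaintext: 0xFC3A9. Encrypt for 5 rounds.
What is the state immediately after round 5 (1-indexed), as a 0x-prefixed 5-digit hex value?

s_0 = plaintext = 0xFC3A9
s_1 = Round(s_0, k_0) = 0x3F51A
s_2 = Round(s_1, k_1) = 0xC6DAA
s_3 = Round(s_2, k_2) = 0x7E001
s_4 = Round(s_3, k_3) = 0xD58FB
s_5 = Round(s_4, k_4) = 0x945B3

0x945B3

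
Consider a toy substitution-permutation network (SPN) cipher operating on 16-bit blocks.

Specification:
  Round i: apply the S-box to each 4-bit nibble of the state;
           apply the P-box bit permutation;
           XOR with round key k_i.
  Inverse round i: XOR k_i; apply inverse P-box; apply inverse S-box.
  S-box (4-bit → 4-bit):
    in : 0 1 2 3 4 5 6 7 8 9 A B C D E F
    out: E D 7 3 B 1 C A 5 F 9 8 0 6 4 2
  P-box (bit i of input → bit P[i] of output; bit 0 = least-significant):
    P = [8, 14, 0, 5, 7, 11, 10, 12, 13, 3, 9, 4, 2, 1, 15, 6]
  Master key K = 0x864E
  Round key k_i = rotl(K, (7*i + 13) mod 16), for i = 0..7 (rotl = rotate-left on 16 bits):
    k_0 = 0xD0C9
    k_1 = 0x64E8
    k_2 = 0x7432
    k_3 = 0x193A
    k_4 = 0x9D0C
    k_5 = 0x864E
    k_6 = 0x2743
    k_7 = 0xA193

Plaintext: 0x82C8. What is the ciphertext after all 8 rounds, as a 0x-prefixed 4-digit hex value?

s_0 = plaintext = 0x82C8
s_1 = Round(s_0, k_0) = 0x73C4
s_2 = Round(s_1, k_1) = 0x0582
s_3 = Round(s_2, k_2) = 0x91F1
s_4 = Round(s_3, k_3) = 0xB24D
s_5 = Round(s_4, k_4) = 0xE7C5
s_6 = Round(s_5, k_5) = 0x0756
s_7 = Round(s_6, k_6) = 0xA7B8
s_8 = Round(s_7, k_7) = 0xB0CE

0xB0CE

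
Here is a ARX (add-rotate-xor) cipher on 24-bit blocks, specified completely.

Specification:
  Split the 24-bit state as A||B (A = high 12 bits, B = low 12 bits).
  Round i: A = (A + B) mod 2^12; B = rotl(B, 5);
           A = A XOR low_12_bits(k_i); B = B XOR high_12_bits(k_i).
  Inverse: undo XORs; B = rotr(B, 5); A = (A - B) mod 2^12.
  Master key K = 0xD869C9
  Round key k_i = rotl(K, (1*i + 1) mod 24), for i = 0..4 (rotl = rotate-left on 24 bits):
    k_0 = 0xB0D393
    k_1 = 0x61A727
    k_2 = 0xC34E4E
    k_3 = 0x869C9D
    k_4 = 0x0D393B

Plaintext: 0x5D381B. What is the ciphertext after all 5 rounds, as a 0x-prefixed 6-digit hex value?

0x1733BA

s_0 = plaintext = 0x5D381B
s_1 = Round(s_0, k_0) = 0xE7D87D
s_2 = Round(s_1, k_1) = 0x1DD9AA
s_3 = Round(s_2, k_2) = 0x5C9967
s_4 = Round(s_3, k_3) = 0x3AD49B
s_5 = Round(s_4, k_4) = 0x1733BA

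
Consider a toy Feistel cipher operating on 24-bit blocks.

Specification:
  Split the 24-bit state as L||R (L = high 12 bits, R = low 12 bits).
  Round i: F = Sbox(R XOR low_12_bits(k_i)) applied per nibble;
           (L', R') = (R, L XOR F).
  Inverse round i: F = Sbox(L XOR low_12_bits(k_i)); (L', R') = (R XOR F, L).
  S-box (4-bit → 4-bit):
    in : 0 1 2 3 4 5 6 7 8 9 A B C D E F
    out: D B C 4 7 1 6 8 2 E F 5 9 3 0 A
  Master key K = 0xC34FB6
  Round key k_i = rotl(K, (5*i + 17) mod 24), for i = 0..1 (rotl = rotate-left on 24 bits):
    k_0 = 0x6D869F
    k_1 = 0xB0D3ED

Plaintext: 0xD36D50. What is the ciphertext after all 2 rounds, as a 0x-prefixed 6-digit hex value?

s_0 = plaintext = 0xD36D50
s_1 = Round(s_0, k_0) = 0xD508AC
s_2 = Round(s_1, k_1) = 0x8AC82B

0x8AC82B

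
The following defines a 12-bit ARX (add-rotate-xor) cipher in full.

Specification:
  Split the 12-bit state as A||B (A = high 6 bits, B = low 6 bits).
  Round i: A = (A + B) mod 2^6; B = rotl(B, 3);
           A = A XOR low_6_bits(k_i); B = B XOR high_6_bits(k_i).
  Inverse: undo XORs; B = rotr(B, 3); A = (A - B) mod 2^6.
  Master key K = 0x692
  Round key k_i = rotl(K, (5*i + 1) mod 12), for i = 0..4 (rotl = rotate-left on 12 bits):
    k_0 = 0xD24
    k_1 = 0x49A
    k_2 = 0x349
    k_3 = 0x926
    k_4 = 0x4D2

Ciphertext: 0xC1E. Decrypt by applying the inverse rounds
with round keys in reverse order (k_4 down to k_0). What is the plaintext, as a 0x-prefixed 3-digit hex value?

0x7D0

s_0 = ciphertext = 0xC1E
s_1 = InvRound(s_0, k_4) = 0xE69
s_2 = InvRound(s_1, k_3) = 0xDA9
s_3 = InvRound(s_2, k_2) = 0x6E4
s_4 = InvRound(s_3, k_1) = 0x2F6
s_5 = InvRound(s_4, k_0) = 0x7D0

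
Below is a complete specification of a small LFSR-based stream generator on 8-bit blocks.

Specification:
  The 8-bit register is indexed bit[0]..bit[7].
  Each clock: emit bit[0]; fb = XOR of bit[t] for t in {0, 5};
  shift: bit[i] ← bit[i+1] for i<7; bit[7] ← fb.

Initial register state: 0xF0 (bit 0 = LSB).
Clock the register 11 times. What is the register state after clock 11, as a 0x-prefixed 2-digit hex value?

0x71

reg_0 = 0xF0
clock 1: out=0, reg = 0xF8
clock 2: out=0, reg = 0xFC
clock 3: out=0, reg = 0xFE
clock 4: out=0, reg = 0xFF
clock 5: out=1, reg = 0x7F
clock 6: out=1, reg = 0x3F
clock 7: out=1, reg = 0x1F
clock 8: out=1, reg = 0x8F
clock 9: out=1, reg = 0xC7
clock 10: out=1, reg = 0xE3
clock 11: out=1, reg = 0x71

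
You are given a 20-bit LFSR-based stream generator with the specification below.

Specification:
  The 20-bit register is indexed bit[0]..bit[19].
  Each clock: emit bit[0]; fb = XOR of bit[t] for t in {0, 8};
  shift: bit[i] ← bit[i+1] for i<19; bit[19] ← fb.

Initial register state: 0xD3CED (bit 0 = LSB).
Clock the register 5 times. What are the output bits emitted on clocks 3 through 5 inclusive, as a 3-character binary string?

110

reg_0 = 0xD3CED
clock 1: out=1, reg = 0xE9E76
clock 2: out=0, reg = 0x74F3B
clock 3: out=1, reg = 0x3A79D
clock 4: out=1, reg = 0x1D3CE
clock 5: out=0, reg = 0x8E9E7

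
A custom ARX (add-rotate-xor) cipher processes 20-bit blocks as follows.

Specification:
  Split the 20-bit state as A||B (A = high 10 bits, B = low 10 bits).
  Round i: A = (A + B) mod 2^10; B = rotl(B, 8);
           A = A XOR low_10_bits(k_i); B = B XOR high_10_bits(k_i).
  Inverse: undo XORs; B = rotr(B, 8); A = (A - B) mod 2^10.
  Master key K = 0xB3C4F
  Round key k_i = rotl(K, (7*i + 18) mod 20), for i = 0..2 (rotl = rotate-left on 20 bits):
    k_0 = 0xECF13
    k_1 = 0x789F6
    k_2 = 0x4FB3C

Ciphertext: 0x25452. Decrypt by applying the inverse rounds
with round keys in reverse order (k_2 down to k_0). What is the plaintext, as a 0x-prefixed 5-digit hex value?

s_0 = ciphertext = 0x25452
s_1 = InvRound(s_0, k_2) = 0x7E1B1
s_2 = InvRound(s_1, k_1) = 0xB094C
s_3 = InvRound(s_2, k_0) = 0x74FFE

0x74FFE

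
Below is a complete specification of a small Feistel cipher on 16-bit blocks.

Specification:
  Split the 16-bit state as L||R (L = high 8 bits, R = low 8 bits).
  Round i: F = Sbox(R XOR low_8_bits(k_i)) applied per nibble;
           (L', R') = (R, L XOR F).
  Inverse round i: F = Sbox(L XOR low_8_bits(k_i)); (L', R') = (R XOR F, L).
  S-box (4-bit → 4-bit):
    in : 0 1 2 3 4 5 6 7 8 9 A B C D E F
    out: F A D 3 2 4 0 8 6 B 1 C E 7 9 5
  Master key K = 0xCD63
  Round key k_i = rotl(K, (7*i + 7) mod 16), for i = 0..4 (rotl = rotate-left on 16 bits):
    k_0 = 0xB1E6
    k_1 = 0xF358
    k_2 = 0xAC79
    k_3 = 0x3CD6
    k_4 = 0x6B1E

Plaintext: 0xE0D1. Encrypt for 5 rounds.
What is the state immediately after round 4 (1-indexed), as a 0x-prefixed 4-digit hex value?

s_0 = plaintext = 0xE0D1
s_1 = Round(s_0, k_0) = 0xD1D8
s_2 = Round(s_1, k_1) = 0xD8BE
s_3 = Round(s_2, k_2) = 0xBE30
s_4 = Round(s_3, k_3) = 0x302E
s_5 = Round(s_4, k_4) = 0x2E0F

0x302E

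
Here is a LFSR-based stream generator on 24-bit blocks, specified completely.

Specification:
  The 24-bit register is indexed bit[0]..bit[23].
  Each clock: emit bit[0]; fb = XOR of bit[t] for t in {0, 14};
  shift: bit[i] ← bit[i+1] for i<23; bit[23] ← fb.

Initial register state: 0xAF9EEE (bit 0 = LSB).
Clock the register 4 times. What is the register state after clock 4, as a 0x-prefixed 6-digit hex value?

0x0AF9EE

reg_0 = 0xAF9EEE
clock 1: out=0, reg = 0x57CF77
clock 2: out=1, reg = 0x2BE7BB
clock 3: out=1, reg = 0x15F3DD
clock 4: out=1, reg = 0x0AF9EE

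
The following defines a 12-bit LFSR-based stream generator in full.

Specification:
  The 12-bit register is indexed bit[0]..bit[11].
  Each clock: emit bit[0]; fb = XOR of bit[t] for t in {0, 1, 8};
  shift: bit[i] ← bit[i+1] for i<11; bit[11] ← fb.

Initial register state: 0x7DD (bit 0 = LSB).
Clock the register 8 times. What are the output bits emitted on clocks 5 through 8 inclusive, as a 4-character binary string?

1011

reg_0 = 0x7DD
clock 1: out=1, reg = 0x3EE
clock 2: out=0, reg = 0x1F7
clock 3: out=1, reg = 0x8FB
clock 4: out=1, reg = 0x47D
clock 5: out=1, reg = 0xA3E
clock 6: out=0, reg = 0xD1F
clock 7: out=1, reg = 0xE8F
clock 8: out=1, reg = 0x747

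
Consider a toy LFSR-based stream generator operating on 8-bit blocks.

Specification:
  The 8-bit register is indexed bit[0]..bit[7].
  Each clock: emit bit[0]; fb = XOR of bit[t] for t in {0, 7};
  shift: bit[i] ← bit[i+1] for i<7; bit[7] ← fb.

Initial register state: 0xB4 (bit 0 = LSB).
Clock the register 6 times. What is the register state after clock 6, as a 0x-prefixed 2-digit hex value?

reg_0 = 0xB4
clock 1: out=0, reg = 0xDA
clock 2: out=0, reg = 0xED
clock 3: out=1, reg = 0x76
clock 4: out=0, reg = 0x3B
clock 5: out=1, reg = 0x9D
clock 6: out=1, reg = 0x4E

0x4E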